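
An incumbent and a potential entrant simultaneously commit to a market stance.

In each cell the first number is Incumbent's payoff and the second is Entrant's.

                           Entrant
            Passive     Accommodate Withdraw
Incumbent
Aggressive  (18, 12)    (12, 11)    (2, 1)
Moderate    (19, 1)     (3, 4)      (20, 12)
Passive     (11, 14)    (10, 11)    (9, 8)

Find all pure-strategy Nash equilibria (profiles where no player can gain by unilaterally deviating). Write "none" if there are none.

Pure NE: (Moderate, Withdraw)

For each player, find the best response to each opponent profile; mutual best responses are the pure NE.
Incumbent against Passive: payoffs 18, 19, 11 → best response Moderate.
Incumbent against Accommodate: payoffs 12, 3, 10 → best response Aggressive.
Incumbent against Withdraw: payoffs 2, 20, 9 → best response Moderate.
Entrant against Aggressive: payoffs 12, 11, 1 → best response Passive.
Entrant against Moderate: payoffs 1, 4, 12 → best response Withdraw.
Entrant against Passive: payoffs 14, 11, 8 → best response Passive.
Mutual best responses: (Moderate, Withdraw).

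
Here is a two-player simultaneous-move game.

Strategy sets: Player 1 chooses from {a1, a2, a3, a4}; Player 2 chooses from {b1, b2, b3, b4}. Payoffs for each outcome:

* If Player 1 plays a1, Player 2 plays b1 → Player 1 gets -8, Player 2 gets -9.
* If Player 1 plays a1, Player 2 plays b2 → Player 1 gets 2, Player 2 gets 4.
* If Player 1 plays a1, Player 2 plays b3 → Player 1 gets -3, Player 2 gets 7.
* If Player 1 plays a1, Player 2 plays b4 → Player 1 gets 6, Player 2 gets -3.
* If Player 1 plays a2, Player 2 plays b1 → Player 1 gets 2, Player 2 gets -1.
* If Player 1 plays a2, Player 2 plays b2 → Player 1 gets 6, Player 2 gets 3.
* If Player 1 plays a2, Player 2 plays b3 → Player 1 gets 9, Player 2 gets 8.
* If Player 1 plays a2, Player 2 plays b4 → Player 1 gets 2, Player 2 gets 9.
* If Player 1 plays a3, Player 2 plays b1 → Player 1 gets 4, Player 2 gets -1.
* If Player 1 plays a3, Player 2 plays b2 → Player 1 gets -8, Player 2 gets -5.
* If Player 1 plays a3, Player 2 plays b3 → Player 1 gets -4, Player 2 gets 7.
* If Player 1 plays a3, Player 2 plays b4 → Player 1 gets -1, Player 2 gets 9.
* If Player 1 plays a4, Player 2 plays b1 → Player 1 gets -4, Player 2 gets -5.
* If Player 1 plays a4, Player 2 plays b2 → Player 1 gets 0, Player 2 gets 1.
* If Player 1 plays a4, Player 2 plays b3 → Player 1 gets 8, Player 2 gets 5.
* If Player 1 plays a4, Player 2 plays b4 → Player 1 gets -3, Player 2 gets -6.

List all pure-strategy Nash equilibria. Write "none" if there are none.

Check each profile: it is a Nash equilibrium iff no player can strictly gain by switching unilaterally.
(a1, b1): Player 1 can switch to a2 (-8 → 2). Not NE.
(a1, b2): Player 1 can switch to a2 (2 → 6). Not NE.
(a1, b3): Player 1 can switch to a2 (-3 → 9). Not NE.
(a1, b4): Player 2 can switch to b2 (-3 → 4). Not NE.
(a2, b1): Player 1 can switch to a3 (2 → 4). Not NE.
(a2, b2): Player 2 can switch to b3 (3 → 8). Not NE.
(a2, b3): Player 2 can switch to b4 (8 → 9). Not NE.
(a2, b4): Player 1 can switch to a1 (2 → 6). Not NE.
(a3, b1): Player 2 can switch to b3 (-1 → 7). Not NE.
(a3, b2): Player 1 can switch to a1 (-8 → 2). Not NE.
(The remaining 6 profiles each have a profitable deviation by the same check.)

This game has no pure Nash equilibrium.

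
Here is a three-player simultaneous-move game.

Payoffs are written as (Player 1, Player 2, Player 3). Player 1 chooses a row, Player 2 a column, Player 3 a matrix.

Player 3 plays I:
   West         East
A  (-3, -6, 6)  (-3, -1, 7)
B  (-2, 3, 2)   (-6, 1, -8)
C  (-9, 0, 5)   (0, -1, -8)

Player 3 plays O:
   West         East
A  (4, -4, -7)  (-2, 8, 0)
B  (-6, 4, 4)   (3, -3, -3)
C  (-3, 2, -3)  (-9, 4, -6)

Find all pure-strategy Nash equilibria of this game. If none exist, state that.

There is no pure-strategy Nash equilibrium.

Player 1 against (West, I): payoffs -3, -2, -9 → best response B.
Player 1 against (West, O): payoffs 4, -6, -3 → best response A.
Player 1 against (East, I): payoffs -3, -6, 0 → best response C.
Player 1 against (East, O): payoffs -2, 3, -9 → best response B.
Player 2 against (A, I): payoffs -6, -1 → best response East.
Player 2 against (A, O): payoffs -4, 8 → best response East.
Player 2 against (B, I): payoffs 3, 1 → best response West.
Player 2 against (B, O): payoffs 4, -3 → best response West.
Player 2 against (C, I): payoffs 0, -1 → best response West.
Player 2 against (C, O): payoffs 2, 4 → best response East.
Player 3 against (A, West): payoffs 6, -7 → best response I.
Player 3 against (A, East): payoffs 7, 0 → best response I.
Player 3 against (B, West): payoffs 2, 4 → best response O.
Player 3 against (B, East): payoffs -8, -3 → best response O.
Player 3 against (C, West): payoffs 5, -3 → best response I.
Player 3 against (C, East): payoffs -8, -6 → best response O.
No profile is a mutual best response for all players.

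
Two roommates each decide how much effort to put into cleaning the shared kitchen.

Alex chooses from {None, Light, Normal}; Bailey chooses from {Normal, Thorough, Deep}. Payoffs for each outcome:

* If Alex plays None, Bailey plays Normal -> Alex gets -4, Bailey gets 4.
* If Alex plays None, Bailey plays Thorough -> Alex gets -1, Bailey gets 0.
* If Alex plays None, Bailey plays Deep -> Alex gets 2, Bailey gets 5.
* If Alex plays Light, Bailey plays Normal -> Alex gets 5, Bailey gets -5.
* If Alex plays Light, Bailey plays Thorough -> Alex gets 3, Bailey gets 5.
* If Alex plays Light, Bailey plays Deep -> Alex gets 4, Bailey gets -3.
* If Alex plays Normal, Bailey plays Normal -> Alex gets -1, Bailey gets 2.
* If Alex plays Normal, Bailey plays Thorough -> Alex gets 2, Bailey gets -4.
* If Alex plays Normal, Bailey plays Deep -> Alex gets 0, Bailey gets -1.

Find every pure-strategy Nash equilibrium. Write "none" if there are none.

(None, Normal): Alex can switch to Light (-4 → 5). Not NE.
(None, Thorough): Alex can switch to Light (-1 → 3). Not NE.
(None, Deep): Alex can switch to Light (2 → 4). Not NE.
(Light, Normal): Bailey can switch to Thorough (-5 → 5). Not NE.
(Light, Thorough): Alex gets 3, best alternative 2; Bailey gets 5, best alternative -3. No profitable deviation — NE.
(Light, Deep): Bailey can switch to Thorough (-3 → 5). Not NE.
(Normal, Normal): Alex can switch to Light (-1 → 5). Not NE.
(Normal, Thorough): Alex can switch to Light (2 → 3). Not NE.
(Normal, Deep): Alex can switch to None (0 → 2). Not NE.

(Light, Thorough)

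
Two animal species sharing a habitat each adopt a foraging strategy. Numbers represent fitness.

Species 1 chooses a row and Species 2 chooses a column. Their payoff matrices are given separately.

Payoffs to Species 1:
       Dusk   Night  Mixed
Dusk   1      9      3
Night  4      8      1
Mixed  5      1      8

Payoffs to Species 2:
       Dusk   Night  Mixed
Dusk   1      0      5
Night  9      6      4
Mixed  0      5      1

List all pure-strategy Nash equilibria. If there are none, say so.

Check each profile: it is a Nash equilibrium iff no player can strictly gain by switching unilaterally.
(Dusk, Dusk): Species 1 can switch to Night (1 → 4). Not NE.
(Dusk, Night): Species 2 can switch to Dusk (0 → 1). Not NE.
(Dusk, Mixed): Species 1 can switch to Mixed (3 → 8). Not NE.
(Night, Dusk): Species 1 can switch to Mixed (4 → 5). Not NE.
(Night, Night): Species 1 can switch to Dusk (8 → 9). Not NE.
(Night, Mixed): Species 1 can switch to Dusk (1 → 3). Not NE.
(Mixed, Dusk): Species 2 can switch to Night (0 → 5). Not NE.
(Mixed, Night): Species 1 can switch to Dusk (1 → 9). Not NE.
(Mixed, Mixed): Species 2 can switch to Night (1 → 5). Not NE.

none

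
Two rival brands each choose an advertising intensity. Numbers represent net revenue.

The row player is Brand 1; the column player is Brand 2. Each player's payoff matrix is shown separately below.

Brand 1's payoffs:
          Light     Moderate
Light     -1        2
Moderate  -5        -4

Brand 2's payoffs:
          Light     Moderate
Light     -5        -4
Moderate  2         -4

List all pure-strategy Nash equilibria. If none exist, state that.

The unique pure-strategy Nash equilibrium is (Light, Moderate).

Mark each player's best response to every combination of opponents' strategies; a profile where every player is best-responding is a pure Nash equilibrium.
Brand 1 against Light: payoffs -1, -5 → best response Light.
Brand 1 against Moderate: payoffs 2, -4 → best response Light.
Brand 2 against Light: payoffs -5, -4 → best response Moderate.
Brand 2 against Moderate: payoffs 2, -4 → best response Light.
Mutual best responses: (Light, Moderate).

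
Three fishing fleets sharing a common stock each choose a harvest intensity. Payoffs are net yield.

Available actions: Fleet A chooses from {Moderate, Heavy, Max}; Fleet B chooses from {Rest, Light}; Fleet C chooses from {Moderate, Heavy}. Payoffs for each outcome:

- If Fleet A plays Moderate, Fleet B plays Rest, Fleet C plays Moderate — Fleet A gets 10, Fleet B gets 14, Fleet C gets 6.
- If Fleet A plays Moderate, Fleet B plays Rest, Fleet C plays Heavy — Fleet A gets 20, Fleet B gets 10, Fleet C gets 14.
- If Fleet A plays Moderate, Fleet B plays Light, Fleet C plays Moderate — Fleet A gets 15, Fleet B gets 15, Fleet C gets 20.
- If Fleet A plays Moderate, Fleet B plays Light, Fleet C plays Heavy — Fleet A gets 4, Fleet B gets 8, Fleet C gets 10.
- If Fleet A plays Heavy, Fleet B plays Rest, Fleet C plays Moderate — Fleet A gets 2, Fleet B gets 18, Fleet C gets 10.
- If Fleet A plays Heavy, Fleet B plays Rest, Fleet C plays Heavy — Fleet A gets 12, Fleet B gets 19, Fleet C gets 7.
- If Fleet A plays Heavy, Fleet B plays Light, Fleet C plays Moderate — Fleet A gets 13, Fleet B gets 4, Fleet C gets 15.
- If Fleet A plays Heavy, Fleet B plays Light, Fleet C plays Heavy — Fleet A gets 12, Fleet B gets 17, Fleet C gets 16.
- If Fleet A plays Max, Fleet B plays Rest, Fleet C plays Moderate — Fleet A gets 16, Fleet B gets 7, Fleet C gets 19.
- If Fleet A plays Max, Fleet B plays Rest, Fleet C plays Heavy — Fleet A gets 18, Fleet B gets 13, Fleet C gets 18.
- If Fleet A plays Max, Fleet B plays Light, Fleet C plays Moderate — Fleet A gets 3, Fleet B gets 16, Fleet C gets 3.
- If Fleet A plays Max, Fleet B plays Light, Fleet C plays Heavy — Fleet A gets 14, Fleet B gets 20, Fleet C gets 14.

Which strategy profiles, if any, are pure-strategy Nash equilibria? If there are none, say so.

The pure Nash equilibria are (Moderate, Rest, Heavy), (Moderate, Light, Moderate), (Max, Light, Heavy).

Mark each player's best response to every combination of opponents' strategies; a profile where every player is best-responding is a pure Nash equilibrium.
Fleet A against (Rest, Moderate): payoffs 10, 2, 16 → best response Max.
Fleet A against (Rest, Heavy): payoffs 20, 12, 18 → best response Moderate.
Fleet A against (Light, Moderate): payoffs 15, 13, 3 → best response Moderate.
Fleet A against (Light, Heavy): payoffs 4, 12, 14 → best response Max.
Fleet B against (Moderate, Moderate): payoffs 14, 15 → best response Light.
Fleet B against (Moderate, Heavy): payoffs 10, 8 → best response Rest.
Fleet B against (Heavy, Moderate): payoffs 18, 4 → best response Rest.
Fleet B against (Heavy, Heavy): payoffs 19, 17 → best response Rest.
Fleet B against (Max, Moderate): payoffs 7, 16 → best response Light.
Fleet B against (Max, Heavy): payoffs 13, 20 → best response Light.
Fleet C against (Moderate, Rest): payoffs 6, 14 → best response Heavy.
Fleet C against (Moderate, Light): payoffs 20, 10 → best response Moderate.
Fleet C against (Heavy, Rest): payoffs 10, 7 → best response Moderate.
Fleet C against (Heavy, Light): payoffs 15, 16 → best response Heavy.
Fleet C against (Max, Rest): payoffs 19, 18 → best response Moderate.
Fleet C against (Max, Light): payoffs 3, 14 → best response Heavy.
Mutual best responses: (Moderate, Rest, Heavy); (Moderate, Light, Moderate); (Max, Light, Heavy).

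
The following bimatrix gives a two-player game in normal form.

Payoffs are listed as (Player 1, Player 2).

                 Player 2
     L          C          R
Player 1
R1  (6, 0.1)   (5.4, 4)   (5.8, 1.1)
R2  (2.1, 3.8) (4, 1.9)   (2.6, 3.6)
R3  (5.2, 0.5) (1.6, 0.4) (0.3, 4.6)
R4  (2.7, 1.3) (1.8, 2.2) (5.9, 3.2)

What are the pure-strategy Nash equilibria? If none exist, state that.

For each strategy profile, look for a profitable unilateral deviation.
(R1, L): Player 2 can switch to C (0.1 → 4). Not NE.
(R1, C): Player 1 gets 5.4, best alternative 4; Player 2 gets 4, best alternative 1.1. No profitable deviation — NE.
(R1, R): Player 1 can switch to R4 (5.8 → 5.9). Not NE.
(R2, L): Player 1 can switch to R1 (2.1 → 6). Not NE.
(R2, C): Player 1 can switch to R1 (4 → 5.4). Not NE.
(R2, R): Player 1 can switch to R1 (2.6 → 5.8). Not NE.
(R3, L): Player 1 can switch to R1 (5.2 → 6). Not NE.
(R4, R): Player 1 gets 5.9, best alternative 5.8; Player 2 gets 3.2, best alternative 2.2. No profitable deviation — NE.
(The remaining 4 profiles each have a profitable deviation by the same check.)

Pure-strategy Nash equilibria: (R1, C) and (R4, R)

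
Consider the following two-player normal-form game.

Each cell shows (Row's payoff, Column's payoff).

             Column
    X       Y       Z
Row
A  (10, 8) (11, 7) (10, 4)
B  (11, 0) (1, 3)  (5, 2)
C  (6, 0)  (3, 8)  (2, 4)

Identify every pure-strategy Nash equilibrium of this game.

This game has no pure Nash equilibrium.

(A, X): Row can switch to B (10 → 11). Not NE.
(A, Y): Column can switch to X (7 → 8). Not NE.
(A, Z): Column can switch to X (4 → 8). Not NE.
(B, X): Column can switch to Y (0 → 3). Not NE.
(B, Y): Row can switch to A (1 → 11). Not NE.
(B, Z): Row can switch to A (5 → 10). Not NE.
(C, X): Row can switch to A (6 → 10). Not NE.
(C, Y): Row can switch to A (3 → 11). Not NE.
(The remaining 1 profile has a profitable deviation by the same check.)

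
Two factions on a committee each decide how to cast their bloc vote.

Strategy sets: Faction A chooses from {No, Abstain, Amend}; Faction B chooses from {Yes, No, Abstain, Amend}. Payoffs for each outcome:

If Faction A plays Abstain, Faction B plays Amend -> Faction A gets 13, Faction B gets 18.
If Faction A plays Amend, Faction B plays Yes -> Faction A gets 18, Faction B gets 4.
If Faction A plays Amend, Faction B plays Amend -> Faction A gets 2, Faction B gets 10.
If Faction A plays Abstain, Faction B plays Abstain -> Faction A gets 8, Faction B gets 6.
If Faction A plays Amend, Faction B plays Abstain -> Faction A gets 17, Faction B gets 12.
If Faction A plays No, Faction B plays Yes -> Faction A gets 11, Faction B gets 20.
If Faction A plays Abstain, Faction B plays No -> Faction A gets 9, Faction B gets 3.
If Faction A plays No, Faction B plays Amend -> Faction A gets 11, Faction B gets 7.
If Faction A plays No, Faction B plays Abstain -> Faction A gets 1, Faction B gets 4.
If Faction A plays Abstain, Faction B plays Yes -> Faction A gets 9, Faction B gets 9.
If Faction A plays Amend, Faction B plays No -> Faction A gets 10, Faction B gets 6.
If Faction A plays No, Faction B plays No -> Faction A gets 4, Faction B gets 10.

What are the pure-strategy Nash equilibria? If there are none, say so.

Check each profile: it is a Nash equilibrium iff no player can strictly gain by switching unilaterally.
(No, Yes): Faction A can switch to Amend (11 → 18). Not NE.
(No, No): Faction A can switch to Abstain (4 → 9). Not NE.
(No, Abstain): Faction A can switch to Abstain (1 → 8). Not NE.
(No, Amend): Faction A can switch to Abstain (11 → 13). Not NE.
(Abstain, Yes): Faction A can switch to No (9 → 11). Not NE.
(Abstain, No): Faction A can switch to Amend (9 → 10). Not NE.
(Abstain, Abstain): Faction A can switch to Amend (8 → 17). Not NE.
(Abstain, Amend): Faction A gets 13, best alternative 11; Faction B gets 18, best alternative 9. No profitable deviation — NE.
(Amend, Yes): Faction B can switch to No (4 → 6). Not NE.
(Amend, No): Faction B can switch to Abstain (6 → 12). Not NE.
(Amend, Abstain): Faction A gets 17, best alternative 8; Faction B gets 12, best alternative 10. No profitable deviation — NE.
(Amend, Amend): Faction A can switch to No (2 → 11). Not NE.

The pure Nash equilibria are (Abstain, Amend); (Amend, Abstain).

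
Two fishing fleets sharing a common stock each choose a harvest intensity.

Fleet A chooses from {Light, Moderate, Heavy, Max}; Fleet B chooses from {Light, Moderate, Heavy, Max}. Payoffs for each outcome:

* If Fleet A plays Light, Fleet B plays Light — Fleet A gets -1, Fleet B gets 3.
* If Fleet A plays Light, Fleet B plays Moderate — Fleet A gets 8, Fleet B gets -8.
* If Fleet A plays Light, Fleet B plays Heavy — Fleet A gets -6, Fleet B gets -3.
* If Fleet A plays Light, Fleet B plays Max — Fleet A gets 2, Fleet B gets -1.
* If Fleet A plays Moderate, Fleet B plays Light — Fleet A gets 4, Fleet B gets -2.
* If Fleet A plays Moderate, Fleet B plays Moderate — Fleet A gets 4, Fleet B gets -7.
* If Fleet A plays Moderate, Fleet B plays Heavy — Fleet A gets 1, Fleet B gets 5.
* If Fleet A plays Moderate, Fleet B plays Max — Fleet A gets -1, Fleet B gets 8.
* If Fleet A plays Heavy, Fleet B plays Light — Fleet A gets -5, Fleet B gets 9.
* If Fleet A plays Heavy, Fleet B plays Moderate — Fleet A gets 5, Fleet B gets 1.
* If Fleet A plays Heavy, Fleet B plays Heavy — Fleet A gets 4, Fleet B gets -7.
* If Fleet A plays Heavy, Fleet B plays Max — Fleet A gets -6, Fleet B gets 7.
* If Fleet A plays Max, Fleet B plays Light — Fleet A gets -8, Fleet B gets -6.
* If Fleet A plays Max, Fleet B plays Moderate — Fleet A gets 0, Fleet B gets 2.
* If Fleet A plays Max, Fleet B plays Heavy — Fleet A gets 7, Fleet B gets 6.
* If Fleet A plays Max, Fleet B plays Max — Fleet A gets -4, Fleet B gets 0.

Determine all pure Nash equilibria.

Check each profile: it is a Nash equilibrium iff no player can strictly gain by switching unilaterally.
(Light, Light): Fleet A can switch to Moderate (-1 → 4). Not NE.
(Light, Moderate): Fleet B can switch to Light (-8 → 3). Not NE.
(Light, Heavy): Fleet A can switch to Moderate (-6 → 1). Not NE.
(Light, Max): Fleet B can switch to Light (-1 → 3). Not NE.
(Moderate, Light): Fleet B can switch to Heavy (-2 → 5). Not NE.
(Moderate, Moderate): Fleet A can switch to Light (4 → 8). Not NE.
(Max, Heavy): Fleet A gets 7, best alternative 4; Fleet B gets 6, best alternative 2. No profitable deviation — NE.
(The remaining 9 profiles each have a profitable deviation by the same check.)

Pure NE: (Max, Heavy)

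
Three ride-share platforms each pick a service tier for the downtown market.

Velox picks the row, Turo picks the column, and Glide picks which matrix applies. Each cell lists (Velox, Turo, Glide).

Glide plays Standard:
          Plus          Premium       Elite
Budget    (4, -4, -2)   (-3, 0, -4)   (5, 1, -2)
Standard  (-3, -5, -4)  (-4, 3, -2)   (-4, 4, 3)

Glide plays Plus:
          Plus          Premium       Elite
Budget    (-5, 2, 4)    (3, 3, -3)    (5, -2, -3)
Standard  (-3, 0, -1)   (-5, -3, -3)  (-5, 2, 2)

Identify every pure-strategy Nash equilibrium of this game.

Pure-strategy Nash equilibria: (Budget, Premium, Plus) and (Budget, Elite, Standard)

Velox against (Plus, Standard): payoffs 4, -3 → best response Budget.
Velox against (Plus, Plus): payoffs -5, -3 → best response Standard.
Velox against (Premium, Standard): payoffs -3, -4 → best response Budget.
Velox against (Premium, Plus): payoffs 3, -5 → best response Budget.
Velox against (Elite, Standard): payoffs 5, -4 → best response Budget.
Velox against (Elite, Plus): payoffs 5, -5 → best response Budget.
Turo against (Budget, Standard): payoffs -4, 0, 1 → best response Elite.
Turo against (Budget, Plus): payoffs 2, 3, -2 → best response Premium.
Turo against (Standard, Standard): payoffs -5, 3, 4 → best response Elite.
Turo against (Standard, Plus): payoffs 0, -3, 2 → best response Elite.
Glide against (Budget, Plus): payoffs -2, 4 → best response Plus.
Glide against (Budget, Premium): payoffs -4, -3 → best response Plus.
Glide against (Budget, Elite): payoffs -2, -3 → best response Standard.
Glide against (Standard, Plus): payoffs -4, -1 → best response Plus.
Glide against (Standard, Premium): payoffs -2, -3 → best response Standard.
Glide against (Standard, Elite): payoffs 3, 2 → best response Standard.
Mutual best responses: (Budget, Premium, Plus); (Budget, Elite, Standard).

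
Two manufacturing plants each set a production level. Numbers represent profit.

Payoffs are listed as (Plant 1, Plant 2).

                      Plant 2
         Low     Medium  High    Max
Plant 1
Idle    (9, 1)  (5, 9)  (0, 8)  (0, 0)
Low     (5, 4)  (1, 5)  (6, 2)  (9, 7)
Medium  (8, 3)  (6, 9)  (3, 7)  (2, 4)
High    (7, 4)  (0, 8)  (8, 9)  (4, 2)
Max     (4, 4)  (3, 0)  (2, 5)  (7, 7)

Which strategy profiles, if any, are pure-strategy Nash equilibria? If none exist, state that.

(Low, Max); (Medium, Medium); (High, High)

(Idle, Low): Plant 2 can switch to Medium (1 → 9). Not NE.
(Idle, Medium): Plant 1 can switch to Medium (5 → 6). Not NE.
(Idle, High): Plant 1 can switch to Low (0 → 6). Not NE.
(Idle, Max): Plant 1 can switch to Low (0 → 9). Not NE.
(Low, Low): Plant 1 can switch to Idle (5 → 9). Not NE.
(Low, Medium): Plant 1 can switch to Idle (1 → 5). Not NE.
(Low, High): Plant 1 can switch to High (6 → 8). Not NE.
(Low, Max): Plant 1 gets 9, best alternative 7; Plant 2 gets 7, best alternative 5. No profitable deviation — NE.
(Medium, Low): Plant 1 can switch to Idle (8 → 9). Not NE.
(Medium, Medium): Plant 1 gets 6, best alternative 5; Plant 2 gets 9, best alternative 7. No profitable deviation — NE.
(High, High): Plant 1 gets 8, best alternative 6; Plant 2 gets 9, best alternative 8. No profitable deviation — NE.
(The remaining 9 profiles each have a profitable deviation by the same check.)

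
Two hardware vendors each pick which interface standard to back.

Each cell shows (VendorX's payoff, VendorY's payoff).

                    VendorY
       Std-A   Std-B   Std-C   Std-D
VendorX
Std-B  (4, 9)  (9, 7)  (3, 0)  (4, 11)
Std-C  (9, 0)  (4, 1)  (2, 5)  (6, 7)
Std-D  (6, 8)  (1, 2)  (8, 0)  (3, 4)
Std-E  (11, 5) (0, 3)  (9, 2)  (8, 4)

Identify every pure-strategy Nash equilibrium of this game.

For each player, find the best response to each opponent profile; mutual best responses are the pure NE.
VendorX against Std-A: payoffs 4, 9, 6, 11 → best response Std-E.
VendorX against Std-B: payoffs 9, 4, 1, 0 → best response Std-B.
VendorX against Std-C: payoffs 3, 2, 8, 9 → best response Std-E.
VendorX against Std-D: payoffs 4, 6, 3, 8 → best response Std-E.
VendorY against Std-B: payoffs 9, 7, 0, 11 → best response Std-D.
VendorY against Std-C: payoffs 0, 1, 5, 7 → best response Std-D.
VendorY against Std-D: payoffs 8, 2, 0, 4 → best response Std-A.
VendorY against Std-E: payoffs 5, 3, 2, 4 → best response Std-A.
Mutual best responses: (Std-E, Std-A).

(Std-E, Std-A)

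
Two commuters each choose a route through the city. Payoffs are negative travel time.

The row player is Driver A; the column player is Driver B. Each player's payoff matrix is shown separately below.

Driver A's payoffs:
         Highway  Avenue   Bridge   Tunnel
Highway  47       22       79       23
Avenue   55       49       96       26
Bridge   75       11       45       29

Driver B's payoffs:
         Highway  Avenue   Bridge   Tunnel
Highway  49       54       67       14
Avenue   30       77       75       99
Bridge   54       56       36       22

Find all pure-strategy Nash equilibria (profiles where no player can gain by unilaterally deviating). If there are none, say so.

No pure-strategy Nash equilibrium.

(Highway, Highway): Driver A can switch to Avenue (47 → 55). Not NE.
(Highway, Avenue): Driver A can switch to Avenue (22 → 49). Not NE.
(Highway, Bridge): Driver A can switch to Avenue (79 → 96). Not NE.
(Highway, Tunnel): Driver A can switch to Avenue (23 → 26). Not NE.
(Avenue, Highway): Driver A can switch to Bridge (55 → 75). Not NE.
(Avenue, Avenue): Driver B can switch to Tunnel (77 → 99). Not NE.
(Avenue, Bridge): Driver B can switch to Avenue (75 → 77). Not NE.
(Avenue, Tunnel): Driver A can switch to Bridge (26 → 29). Not NE.
(Bridge, Highway): Driver B can switch to Avenue (54 → 56). Not NE.
(Bridge, Avenue): Driver A can switch to Highway (11 → 22). Not NE.
(Bridge, Bridge): Driver A can switch to Highway (45 → 79). Not NE.
(Bridge, Tunnel): Driver B can switch to Highway (22 → 54). Not NE.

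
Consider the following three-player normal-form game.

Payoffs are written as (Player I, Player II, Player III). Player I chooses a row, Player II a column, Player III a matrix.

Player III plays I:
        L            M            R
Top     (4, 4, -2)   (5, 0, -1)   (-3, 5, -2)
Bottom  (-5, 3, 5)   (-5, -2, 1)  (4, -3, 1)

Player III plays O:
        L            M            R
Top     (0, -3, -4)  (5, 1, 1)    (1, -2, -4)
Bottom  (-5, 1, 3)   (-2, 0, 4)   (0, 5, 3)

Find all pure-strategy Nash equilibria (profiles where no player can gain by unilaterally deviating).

Pure NE: (Top, M, O)

(Top, L, I): Player II can switch to R (4 → 5). Not NE.
(Top, L, O): Player II can switch to M (-3 → 1). Not NE.
(Top, M, I): Player II can switch to L (0 → 4). Not NE.
(Top, M, O): Player I gets 5, best alternative -2; Player II gets 1, best alternative -2; Player III gets 1, best alternative -1. No profitable deviation — NE.
(Top, R, I): Player I can switch to Bottom (-3 → 4). Not NE.
(Top, R, O): Player II can switch to M (-2 → 1). Not NE.
(Bottom, L, I): Player I can switch to Top (-5 → 4). Not NE.
(Bottom, L, O): Player I can switch to Top (-5 → 0). Not NE.
(Bottom, M, I): Player I can switch to Top (-5 → 5). Not NE.
(Bottom, M, O): Player I can switch to Top (-2 → 5). Not NE.
(Bottom, R, I): Player II can switch to L (-3 → 3). Not NE.
(Bottom, R, O): Player I can switch to Top (0 → 1). Not NE.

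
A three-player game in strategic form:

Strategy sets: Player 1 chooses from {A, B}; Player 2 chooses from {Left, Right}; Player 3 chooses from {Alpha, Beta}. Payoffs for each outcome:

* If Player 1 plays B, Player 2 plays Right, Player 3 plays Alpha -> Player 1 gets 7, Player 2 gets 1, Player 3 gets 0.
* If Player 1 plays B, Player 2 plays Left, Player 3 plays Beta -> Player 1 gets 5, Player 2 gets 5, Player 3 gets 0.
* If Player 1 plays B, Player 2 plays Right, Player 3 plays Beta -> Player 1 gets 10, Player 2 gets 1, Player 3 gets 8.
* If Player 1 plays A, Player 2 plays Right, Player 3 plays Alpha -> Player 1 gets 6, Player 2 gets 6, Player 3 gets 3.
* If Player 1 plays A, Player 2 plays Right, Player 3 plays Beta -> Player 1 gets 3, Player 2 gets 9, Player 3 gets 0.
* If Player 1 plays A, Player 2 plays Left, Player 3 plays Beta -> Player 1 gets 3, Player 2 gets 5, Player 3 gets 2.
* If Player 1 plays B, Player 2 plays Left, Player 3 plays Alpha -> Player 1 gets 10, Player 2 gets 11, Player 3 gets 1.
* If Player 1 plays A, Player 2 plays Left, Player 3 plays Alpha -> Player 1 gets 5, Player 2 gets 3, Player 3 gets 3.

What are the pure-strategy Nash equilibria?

Mark each player's best response to every combination of opponents' strategies; a profile where every player is best-responding is a pure Nash equilibrium.
Player 1 against (Left, Alpha): payoffs 5, 10 → best response B.
Player 1 against (Left, Beta): payoffs 3, 5 → best response B.
Player 1 against (Right, Alpha): payoffs 6, 7 → best response B.
Player 1 against (Right, Beta): payoffs 3, 10 → best response B.
Player 2 against (A, Alpha): payoffs 3, 6 → best response Right.
Player 2 against (A, Beta): payoffs 5, 9 → best response Right.
Player 2 against (B, Alpha): payoffs 11, 1 → best response Left.
Player 2 against (B, Beta): payoffs 5, 1 → best response Left.
Player 3 against (A, Left): payoffs 3, 2 → best response Alpha.
Player 3 against (A, Right): payoffs 3, 0 → best response Alpha.
Player 3 against (B, Left): payoffs 1, 0 → best response Alpha.
Player 3 against (B, Right): payoffs 0, 8 → best response Beta.
Mutual best responses: (B, Left, Alpha).

Pure NE: (B, Left, Alpha)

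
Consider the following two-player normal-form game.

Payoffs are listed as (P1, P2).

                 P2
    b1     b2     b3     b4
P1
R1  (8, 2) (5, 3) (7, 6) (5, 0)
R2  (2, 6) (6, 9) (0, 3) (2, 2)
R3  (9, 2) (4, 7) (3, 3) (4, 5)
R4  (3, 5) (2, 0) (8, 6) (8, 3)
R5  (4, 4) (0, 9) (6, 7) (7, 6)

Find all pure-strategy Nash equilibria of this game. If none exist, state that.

P1 against b1: payoffs 8, 2, 9, 3, 4 → best response R3.
P1 against b2: payoffs 5, 6, 4, 2, 0 → best response R2.
P1 against b3: payoffs 7, 0, 3, 8, 6 → best response R4.
P1 against b4: payoffs 5, 2, 4, 8, 7 → best response R4.
P2 against R1: payoffs 2, 3, 6, 0 → best response b3.
P2 against R2: payoffs 6, 9, 3, 2 → best response b2.
P2 against R3: payoffs 2, 7, 3, 5 → best response b2.
P2 against R4: payoffs 5, 0, 6, 3 → best response b3.
P2 against R5: payoffs 4, 9, 7, 6 → best response b2.
Mutual best responses: (R2, b2); (R4, b3).

The pure Nash equilibria are (R2, b2), (R4, b3).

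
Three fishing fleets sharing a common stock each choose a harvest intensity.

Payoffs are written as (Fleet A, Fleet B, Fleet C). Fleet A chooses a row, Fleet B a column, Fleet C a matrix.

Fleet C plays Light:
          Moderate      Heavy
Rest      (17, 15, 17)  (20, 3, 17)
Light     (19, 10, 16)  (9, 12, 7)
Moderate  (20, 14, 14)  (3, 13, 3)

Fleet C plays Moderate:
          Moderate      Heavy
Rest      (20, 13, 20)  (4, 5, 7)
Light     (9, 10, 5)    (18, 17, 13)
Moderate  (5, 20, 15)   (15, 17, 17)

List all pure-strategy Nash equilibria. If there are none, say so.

Fleet A against (Moderate, Light): payoffs 17, 19, 20 → best response Moderate.
Fleet A against (Moderate, Moderate): payoffs 20, 9, 5 → best response Rest.
Fleet A against (Heavy, Light): payoffs 20, 9, 3 → best response Rest.
Fleet A against (Heavy, Moderate): payoffs 4, 18, 15 → best response Light.
Fleet B against (Rest, Light): payoffs 15, 3 → best response Moderate.
Fleet B against (Rest, Moderate): payoffs 13, 5 → best response Moderate.
Fleet B against (Light, Light): payoffs 10, 12 → best response Heavy.
Fleet B against (Light, Moderate): payoffs 10, 17 → best response Heavy.
Fleet B against (Moderate, Light): payoffs 14, 13 → best response Moderate.
Fleet B against (Moderate, Moderate): payoffs 20, 17 → best response Moderate.
Fleet C against (Rest, Moderate): payoffs 17, 20 → best response Moderate.
Fleet C against (Rest, Heavy): payoffs 17, 7 → best response Light.
Fleet C against (Light, Moderate): payoffs 16, 5 → best response Light.
Fleet C against (Light, Heavy): payoffs 7, 13 → best response Moderate.
Fleet C against (Moderate, Moderate): payoffs 14, 15 → best response Moderate.
Fleet C against (Moderate, Heavy): payoffs 3, 17 → best response Moderate.
Mutual best responses: (Rest, Moderate, Moderate); (Light, Heavy, Moderate).

(Rest, Moderate, Moderate) and (Light, Heavy, Moderate)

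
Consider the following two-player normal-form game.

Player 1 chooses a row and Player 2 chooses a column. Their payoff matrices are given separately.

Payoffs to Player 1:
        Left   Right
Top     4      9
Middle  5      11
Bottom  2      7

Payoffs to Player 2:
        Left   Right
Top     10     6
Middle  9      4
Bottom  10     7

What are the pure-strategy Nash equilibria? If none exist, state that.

Pure NE: (Middle, Left)

Player 1 against Left: payoffs 4, 5, 2 → best response Middle.
Player 1 against Right: payoffs 9, 11, 7 → best response Middle.
Player 2 against Top: payoffs 10, 6 → best response Left.
Player 2 against Middle: payoffs 9, 4 → best response Left.
Player 2 against Bottom: payoffs 10, 7 → best response Left.
Mutual best responses: (Middle, Left).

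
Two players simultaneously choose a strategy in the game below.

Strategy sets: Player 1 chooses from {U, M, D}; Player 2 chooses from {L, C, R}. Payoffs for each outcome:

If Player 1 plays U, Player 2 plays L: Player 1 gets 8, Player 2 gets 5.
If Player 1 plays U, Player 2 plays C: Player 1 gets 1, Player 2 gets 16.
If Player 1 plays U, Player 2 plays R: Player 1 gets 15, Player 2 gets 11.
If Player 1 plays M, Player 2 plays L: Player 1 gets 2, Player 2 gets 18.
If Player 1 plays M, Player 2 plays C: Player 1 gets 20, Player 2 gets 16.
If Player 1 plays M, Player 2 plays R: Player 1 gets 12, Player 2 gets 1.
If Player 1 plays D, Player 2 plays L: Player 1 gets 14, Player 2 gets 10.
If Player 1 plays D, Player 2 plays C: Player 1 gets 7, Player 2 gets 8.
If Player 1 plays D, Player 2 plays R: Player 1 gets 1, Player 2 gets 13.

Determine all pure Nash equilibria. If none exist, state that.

Player 1 against L: payoffs 8, 2, 14 → best response D.
Player 1 against C: payoffs 1, 20, 7 → best response M.
Player 1 against R: payoffs 15, 12, 1 → best response U.
Player 2 against U: payoffs 5, 16, 11 → best response C.
Player 2 against M: payoffs 18, 16, 1 → best response L.
Player 2 against D: payoffs 10, 8, 13 → best response R.
No profile is a mutual best response for all players.

No pure-strategy Nash equilibrium.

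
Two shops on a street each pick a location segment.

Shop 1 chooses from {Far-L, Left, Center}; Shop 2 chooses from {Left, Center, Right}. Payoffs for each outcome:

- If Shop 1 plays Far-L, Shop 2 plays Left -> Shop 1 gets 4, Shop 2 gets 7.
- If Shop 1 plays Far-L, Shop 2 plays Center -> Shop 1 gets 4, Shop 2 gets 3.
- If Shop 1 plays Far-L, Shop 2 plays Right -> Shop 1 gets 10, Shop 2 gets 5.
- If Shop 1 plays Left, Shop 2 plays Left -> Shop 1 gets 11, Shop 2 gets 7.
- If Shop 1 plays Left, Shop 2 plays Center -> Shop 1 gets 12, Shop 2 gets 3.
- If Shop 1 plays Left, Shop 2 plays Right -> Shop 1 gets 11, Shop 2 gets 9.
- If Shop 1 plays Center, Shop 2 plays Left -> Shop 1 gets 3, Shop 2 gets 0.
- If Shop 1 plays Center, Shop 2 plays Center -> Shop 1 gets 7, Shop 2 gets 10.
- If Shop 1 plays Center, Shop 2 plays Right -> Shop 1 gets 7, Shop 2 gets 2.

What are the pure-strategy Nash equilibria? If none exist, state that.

The unique pure-strategy Nash equilibrium is (Left, Right).

(Far-L, Left): Shop 1 can switch to Left (4 → 11). Not NE.
(Far-L, Center): Shop 1 can switch to Left (4 → 12). Not NE.
(Far-L, Right): Shop 1 can switch to Left (10 → 11). Not NE.
(Left, Left): Shop 2 can switch to Right (7 → 9). Not NE.
(Left, Center): Shop 2 can switch to Left (3 → 7). Not NE.
(Left, Right): Shop 1 gets 11, best alternative 10; Shop 2 gets 9, best alternative 7. No profitable deviation — NE.
(Center, Left): Shop 1 can switch to Far-L (3 → 4). Not NE.
(Center, Center): Shop 1 can switch to Left (7 → 12). Not NE.
(Center, Right): Shop 1 can switch to Far-L (7 → 10). Not NE.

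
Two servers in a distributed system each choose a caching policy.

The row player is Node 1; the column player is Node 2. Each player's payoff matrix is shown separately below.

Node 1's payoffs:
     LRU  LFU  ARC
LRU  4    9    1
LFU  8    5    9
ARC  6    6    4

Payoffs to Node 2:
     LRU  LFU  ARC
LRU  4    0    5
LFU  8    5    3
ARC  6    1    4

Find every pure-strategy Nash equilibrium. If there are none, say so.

(LFU, LRU)

Node 1 against LRU: payoffs 4, 8, 6 → best response LFU.
Node 1 against LFU: payoffs 9, 5, 6 → best response LRU.
Node 1 against ARC: payoffs 1, 9, 4 → best response LFU.
Node 2 against LRU: payoffs 4, 0, 5 → best response ARC.
Node 2 against LFU: payoffs 8, 5, 3 → best response LRU.
Node 2 against ARC: payoffs 6, 1, 4 → best response LRU.
Mutual best responses: (LFU, LRU).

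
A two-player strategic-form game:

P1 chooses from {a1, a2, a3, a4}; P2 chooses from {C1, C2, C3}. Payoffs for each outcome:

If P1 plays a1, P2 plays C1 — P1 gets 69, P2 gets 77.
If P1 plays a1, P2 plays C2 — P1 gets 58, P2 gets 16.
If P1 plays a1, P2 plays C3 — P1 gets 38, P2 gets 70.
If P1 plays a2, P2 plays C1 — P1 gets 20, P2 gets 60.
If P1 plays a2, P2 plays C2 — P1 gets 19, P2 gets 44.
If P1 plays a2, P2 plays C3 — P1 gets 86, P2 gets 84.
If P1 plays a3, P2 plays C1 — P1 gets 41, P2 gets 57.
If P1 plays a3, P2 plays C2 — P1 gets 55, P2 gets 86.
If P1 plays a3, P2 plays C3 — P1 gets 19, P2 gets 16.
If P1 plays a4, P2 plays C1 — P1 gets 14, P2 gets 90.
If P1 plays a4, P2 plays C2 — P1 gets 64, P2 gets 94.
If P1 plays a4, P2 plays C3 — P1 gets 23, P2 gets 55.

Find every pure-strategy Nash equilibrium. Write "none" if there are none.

For each strategy profile, look for a profitable unilateral deviation.
(a1, C1): P1 gets 69, best alternative 41; P2 gets 77, best alternative 70. No profitable deviation — NE.
(a1, C2): P1 can switch to a4 (58 → 64). Not NE.
(a1, C3): P1 can switch to a2 (38 → 86). Not NE.
(a2, C1): P1 can switch to a1 (20 → 69). Not NE.
(a2, C2): P1 can switch to a1 (19 → 58). Not NE.
(a2, C3): P1 gets 86, best alternative 38; P2 gets 84, best alternative 60. No profitable deviation — NE.
(a3, C1): P1 can switch to a1 (41 → 69). Not NE.
(a3, C2): P1 can switch to a1 (55 → 58). Not NE.
(a3, C3): P1 can switch to a1 (19 → 38). Not NE.
(a4, C1): P1 can switch to a1 (14 → 69). Not NE.
(a4, C2): P1 gets 64, best alternative 58; P2 gets 94, best alternative 90. No profitable deviation — NE.
(a4, C3): P1 can switch to a1 (23 → 38). Not NE.

(a1, C1) and (a2, C3) and (a4, C2)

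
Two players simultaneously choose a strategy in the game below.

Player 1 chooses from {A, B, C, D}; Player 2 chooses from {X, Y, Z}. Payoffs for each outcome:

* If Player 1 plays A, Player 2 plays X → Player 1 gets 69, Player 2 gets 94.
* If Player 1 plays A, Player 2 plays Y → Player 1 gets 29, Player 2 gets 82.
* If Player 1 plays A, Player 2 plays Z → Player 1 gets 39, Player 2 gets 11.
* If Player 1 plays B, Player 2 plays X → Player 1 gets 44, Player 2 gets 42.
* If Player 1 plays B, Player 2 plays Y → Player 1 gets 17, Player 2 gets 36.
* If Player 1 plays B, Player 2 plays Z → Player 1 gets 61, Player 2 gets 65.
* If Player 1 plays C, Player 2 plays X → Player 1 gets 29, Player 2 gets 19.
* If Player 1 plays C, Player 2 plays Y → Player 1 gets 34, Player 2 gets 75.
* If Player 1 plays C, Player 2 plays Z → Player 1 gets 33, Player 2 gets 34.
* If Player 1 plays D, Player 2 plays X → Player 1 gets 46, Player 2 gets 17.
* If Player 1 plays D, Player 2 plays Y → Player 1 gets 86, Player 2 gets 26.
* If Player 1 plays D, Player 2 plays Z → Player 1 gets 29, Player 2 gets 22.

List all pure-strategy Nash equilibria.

For each strategy profile, look for a profitable unilateral deviation.
(A, X): Player 1 gets 69, best alternative 46; Player 2 gets 94, best alternative 82. No profitable deviation — NE.
(A, Y): Player 1 can switch to C (29 → 34). Not NE.
(A, Z): Player 1 can switch to B (39 → 61). Not NE.
(B, X): Player 1 can switch to A (44 → 69). Not NE.
(B, Y): Player 1 can switch to A (17 → 29). Not NE.
(B, Z): Player 1 gets 61, best alternative 39; Player 2 gets 65, best alternative 42. No profitable deviation — NE.
(C, X): Player 1 can switch to A (29 → 69). Not NE.
(C, Y): Player 1 can switch to D (34 → 86). Not NE.
(C, Z): Player 1 can switch to A (33 → 39). Not NE.
(D, X): Player 1 can switch to A (46 → 69). Not NE.
(D, Y): Player 1 gets 86, best alternative 34; Player 2 gets 26, best alternative 22. No profitable deviation — NE.
(The remaining 1 profile has a profitable deviation by the same check.)

(A, X); (B, Z); (D, Y)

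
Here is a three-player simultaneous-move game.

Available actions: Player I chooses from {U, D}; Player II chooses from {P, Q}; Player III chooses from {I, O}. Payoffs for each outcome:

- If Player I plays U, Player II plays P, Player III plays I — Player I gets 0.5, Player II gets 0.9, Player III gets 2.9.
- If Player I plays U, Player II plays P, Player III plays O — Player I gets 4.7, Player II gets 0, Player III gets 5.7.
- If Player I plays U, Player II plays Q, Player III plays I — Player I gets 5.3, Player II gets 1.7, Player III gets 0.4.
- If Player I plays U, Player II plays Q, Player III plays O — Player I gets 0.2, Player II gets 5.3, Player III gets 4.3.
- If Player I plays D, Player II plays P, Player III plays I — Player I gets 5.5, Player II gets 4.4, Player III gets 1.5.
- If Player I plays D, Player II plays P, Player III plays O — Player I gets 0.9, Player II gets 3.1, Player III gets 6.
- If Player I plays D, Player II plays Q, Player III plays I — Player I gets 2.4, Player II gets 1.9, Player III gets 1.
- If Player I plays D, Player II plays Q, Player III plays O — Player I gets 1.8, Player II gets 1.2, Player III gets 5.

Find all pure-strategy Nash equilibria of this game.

This game has no pure Nash equilibrium.

Mark each player's best response to every combination of opponents' strategies; a profile where every player is best-responding is a pure Nash equilibrium.
Player I against (P, I): payoffs 0.5, 5.5 → best response D.
Player I against (P, O): payoffs 4.7, 0.9 → best response U.
Player I against (Q, I): payoffs 5.3, 2.4 → best response U.
Player I against (Q, O): payoffs 0.2, 1.8 → best response D.
Player II against (U, I): payoffs 0.9, 1.7 → best response Q.
Player II against (U, O): payoffs 0, 5.3 → best response Q.
Player II against (D, I): payoffs 4.4, 1.9 → best response P.
Player II against (D, O): payoffs 3.1, 1.2 → best response P.
Player III against (U, P): payoffs 2.9, 5.7 → best response O.
Player III against (U, Q): payoffs 0.4, 4.3 → best response O.
Player III against (D, P): payoffs 1.5, 6 → best response O.
Player III against (D, Q): payoffs 1, 5 → best response O.
No profile is a mutual best response for all players.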